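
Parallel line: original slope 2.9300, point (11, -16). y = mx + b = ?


Parallel lines have equal slopes.
m2 = 2.9300
b2 = -16 - 2.9300*11 = -48.2300

y = 2.9300x - 48.2300


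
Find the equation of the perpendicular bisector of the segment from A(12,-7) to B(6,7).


Midpoint = (9, 0)
Slope of AB = dy/dx = 14/(-6) = -2.3333
Perp slope = -dx/dy = 6/14 = 0.4286
b = My - (perp slope)*Mx = 0 + (-6*9)/14 = 0 - 3.8571 = -3.8571

y = 0.4286x - 3.8571


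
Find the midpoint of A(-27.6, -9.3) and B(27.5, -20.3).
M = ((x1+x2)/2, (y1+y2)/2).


Mx = (-27.6 + 27.5)/2 = -0.1/2 = -0.0500
My = (-9.3 - 20.3)/2 = -29.6/2 = -14.8000

(-0.0500, -14.8000)


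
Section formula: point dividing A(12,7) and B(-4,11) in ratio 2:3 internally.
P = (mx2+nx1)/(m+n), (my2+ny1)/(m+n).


Px = (2*(-4) + 3*12)/5 = 28/5 = 5.6000
Py = (2*11 + 3*7)/5 = 43/5 = 8.6000

P = (5.6000, 8.6000)


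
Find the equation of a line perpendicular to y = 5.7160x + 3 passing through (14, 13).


Perpendicular slope = -1/m1 = -1/5.7160 = -0.1749
b2 = y0 - m2*x0 = 13 + 14/5.7160 = 13 + 2.4493 = 15.4493

y = -0.1749x + 15.4493


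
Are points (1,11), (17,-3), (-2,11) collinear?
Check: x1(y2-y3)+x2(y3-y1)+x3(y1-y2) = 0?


1*(-3-11) + 17*(11-11) - 2*(11+ 3)
= -14 + 0 - 28 = -42

No, not collinear (determinant = -42)


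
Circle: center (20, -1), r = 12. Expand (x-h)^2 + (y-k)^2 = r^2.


(x-20)^2 + (y+ 1)^2 = 12^2
D = -2h = -40, E = -2k = 2
F = h^2+k^2-r^2 = 400+1-144 = 257

x^2 + y^2 - 40x + 2y + 257 = 0


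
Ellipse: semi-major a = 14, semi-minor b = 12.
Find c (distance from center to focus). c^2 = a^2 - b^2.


c^2 = 14^2 - 12^2 = 196 - 144 = 52
c = sqrt(52) = 7.2111

c = 7.2111


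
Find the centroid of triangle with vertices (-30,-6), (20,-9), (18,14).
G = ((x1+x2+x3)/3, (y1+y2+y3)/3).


Gx = (-30+20+18)/3 = 8/3 = 2.6667
Gy = (-6- 9+14)/3 = -1/3 = -0.3333

G = (2.6667, -0.3333)


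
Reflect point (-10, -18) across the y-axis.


Reflection rule for y-axis: (-x, y)
(-10, -18) -> (10, -18)

(10, -18)


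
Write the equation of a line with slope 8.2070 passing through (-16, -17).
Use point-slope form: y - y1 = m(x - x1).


y + 17 = 8.2070(x + 16)
y = 8.2070x - 17 - 8.2070*(-16)
y = 8.2070x + 114.3120

y = 8.2070x + 114.3120


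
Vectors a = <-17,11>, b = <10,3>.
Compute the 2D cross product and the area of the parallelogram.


cross = -17*3 - 11*10 = -51 - 110 = -161
Parallelogram area = |-161| = 161

cross = -161, parallelogram area = 161


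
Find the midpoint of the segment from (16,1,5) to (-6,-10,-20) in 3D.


Mx = (16- 6)/2 = 5.0000
My = (1- 10)/2 = -4.5000
Mz = (5- 20)/2 = -7.5000

M = (5.0000, -4.5000, -7.5000)


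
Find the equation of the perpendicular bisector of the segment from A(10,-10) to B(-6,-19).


Midpoint = (2, -14.5)
Slope of AB = dy/dx = -9/(-16) = 0.5625
Perp slope = -dx/dy = -16/9 = -1.7778
b = My - (perp slope)*Mx = -14.5 + (-16*2)/(-9) = -14.5 + 3.5556 = -10.9444

y = -1.7778x - 10.9444


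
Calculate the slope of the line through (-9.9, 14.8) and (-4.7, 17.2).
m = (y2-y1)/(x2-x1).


dy = 17.2 - 14.8 = 2.4
dx = -4.7 + 9.9 = 5.2
m = 2.4/5.2 = 0.4615

m = 0.4615


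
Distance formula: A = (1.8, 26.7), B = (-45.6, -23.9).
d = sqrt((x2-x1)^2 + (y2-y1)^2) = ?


dx = -45.6 - 1.8 = -47.4
dy = -23.9 - 26.7 = -50.6
d = sqrt(2246.76 + 2560.36) = sqrt(4807.12) = 69.3334

69.3334


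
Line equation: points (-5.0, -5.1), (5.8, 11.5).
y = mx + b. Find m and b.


m = (16.6)/(10.8) = 1.5370
b = y1 - m*x1 = -5.1 - (16.6*(-5.0))/(10.8) = -5.1 + 7.6852 = 2.5852

y = 1.5370x + 2.5852


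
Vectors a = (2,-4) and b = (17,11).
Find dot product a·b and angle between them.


a·b = 2*17 - 4*11 = 34 - 44 = -10
|a| = sqrt(4+16) = 4.4721
|b| = sqrt(289+121) = 20.2485
cos(theta) = -10/(sqrt(20)*sqrt(410)) = -10/sqrt(8200) = -0.110432
theta = arccos(-10/sqrt(8200)) = 96.3402 degrees

a·b = -10, theta = 96.3402 deg


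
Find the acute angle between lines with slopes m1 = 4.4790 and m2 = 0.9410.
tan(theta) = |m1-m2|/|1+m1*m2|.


m1-m2 = 3.538
1+m1*m2 = 5.214739
tan(theta) = |3.538/5.214739| = 0.678462
theta = arctan(|3.538/5.214739|) = 34.1554 degrees (acute angle)

34.1554 degrees


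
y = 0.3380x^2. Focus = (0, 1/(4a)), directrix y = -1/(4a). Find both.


a = 0.3380
1/(4a) = 0.7396
Focus = (0, 0.7396)
Directrix: y = -0.7396

Focus = (0, 0.7396), Directrix: y = -0.7396


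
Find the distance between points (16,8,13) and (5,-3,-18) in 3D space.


dx=-11, dy=-11, dz=-31
d = sqrt(121+121+961) = sqrt(1203) = 34.6843

34.6843


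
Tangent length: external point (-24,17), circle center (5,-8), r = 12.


d = sqrt((-24-5)^2 + (17+ 8)^2) = sqrt(841+625) = 38.2884
L = sqrt(1466.0000 - 144) = sqrt(1322.0000) = 36.3593

36.3593


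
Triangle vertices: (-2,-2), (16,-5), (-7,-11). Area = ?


-2*(-5+ 11) = -12
16*(-11+ 2) = -144
-7*(-2+ 5) = -21
sum = -177
Area = |-177|/2 = 88.5000

88.5000 sq units


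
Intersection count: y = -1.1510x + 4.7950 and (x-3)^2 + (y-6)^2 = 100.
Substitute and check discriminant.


Substitute y = -1.1510x + 4.7950: (x-3)^2 + (-1.1510x+4.7950-6)^2 = 100
Expand to Ax^2 + Bx + C = 0, where b-k = -1.205
A = 1+m^2 = 2.324801
B = 2(m(b-k) - h) = 2(-1.1510*(-1.205) - 3) = -3.22609
C = h^2 + (b-k)^2 - r^2 = 9 + 1.452025 - 100 = -89.547975
disc = B^2-4AC = 10.4077 + 832.7249 = 843.1326
disc > 0

2 intersection points


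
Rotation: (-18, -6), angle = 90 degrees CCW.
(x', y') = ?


cos(90) = 0, sin(90) = 1
x' = -18*0 + 6*1 = 6
y' = -18*1 - 6*0 = -18

(6, -18)


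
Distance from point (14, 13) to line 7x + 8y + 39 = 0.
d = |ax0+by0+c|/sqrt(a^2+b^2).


|7*14 + 8*13 + 39| = |241| = 241
sqrt(49 + 64) = sqrt(113) = 10.6301
d = 241/sqrt(113) = 22.6714

22.6714


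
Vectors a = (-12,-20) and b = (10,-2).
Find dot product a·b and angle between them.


a·b = -12*10 - 20*(-2) = -120 + 40 = -80
|a| = sqrt(144+400) = 23.3238
|b| = sqrt(100+4) = 10.1980
cos(theta) = -80/(sqrt(544)*sqrt(104)) = -80/sqrt(56576) = -0.336336
theta = arccos(-80/sqrt(56576)) = 109.6538 degrees

a·b = -80, theta = 109.6538 deg


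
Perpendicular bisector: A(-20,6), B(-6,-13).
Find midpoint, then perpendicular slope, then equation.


Midpoint = (-13, -3.5)
Slope of AB = dy/dx = -19/14 = -1.3571
Perp slope = -dx/dy = 14/19 = 0.7368
b = My - (perp slope)*Mx = -3.5 + (14*(-13))/(-19) = -3.5 + 9.5789 = 6.0789

y = 0.7368x + 6.0789


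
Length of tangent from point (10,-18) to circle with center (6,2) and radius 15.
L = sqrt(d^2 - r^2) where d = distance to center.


d = sqrt((10-6)^2 + (-18-2)^2) = sqrt(16+400) = 20.3961
L = sqrt(416.0000 - 225) = sqrt(191.0000) = 13.8203

13.8203


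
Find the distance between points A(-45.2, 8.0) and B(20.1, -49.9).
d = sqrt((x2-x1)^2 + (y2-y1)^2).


dx = 20.1 + 45.2 = 65.3
dy = -49.9 - 8.0 = -57.9
d = sqrt(4264.09 + 3352.41) = sqrt(7616.5) = 87.2726

87.2726


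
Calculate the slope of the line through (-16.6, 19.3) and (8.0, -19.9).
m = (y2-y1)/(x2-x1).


dy = -19.9 - 19.3 = -39.2
dx = 8.0 + 16.6 = 24.6
m = -39.2/24.6 = -1.5935

m = -1.5935


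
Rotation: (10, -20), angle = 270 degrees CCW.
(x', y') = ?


cos(270) = 0, sin(270) = -1
x' = 10*0 + 20*(-1) = -20
y' = 10*(-1) - 20*0 = -10

(-20, -10)


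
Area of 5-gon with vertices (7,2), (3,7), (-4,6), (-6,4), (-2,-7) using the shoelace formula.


sum(xi*y_{i+1}) = 7*7 + 3*6 - 4*4 - 6*(-7) - 2*2 = 89
sum(yi*x_{i+1}) = 2*3 + 7*(-4) + 6*(-6) + 4*(-2) - 7*7 = -115
Area = |89 + 115|/2 = 204/2 = 102.0000

102.0000 sq units


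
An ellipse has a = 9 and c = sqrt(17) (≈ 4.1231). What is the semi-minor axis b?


b^2 = 9^2 - (sqrt(17))^2 = 81 - 17 = 64
b = sqrt(64) = 8

b = 8


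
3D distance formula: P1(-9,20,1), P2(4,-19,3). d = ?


dx=13, dy=-39, dz=2
d = sqrt(169+1521+4) = sqrt(1694) = 41.1582

41.1582


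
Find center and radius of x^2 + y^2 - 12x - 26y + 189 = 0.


h = -D/2 = 12/2 = 6
k = -E/2 = 26/2 = 13
r^2 = h^2 + k^2 - F = 36 + 169 - 189 = 16
r = 4

Center (6, 13), radius = 4


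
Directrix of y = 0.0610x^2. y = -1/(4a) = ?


a = 0.0610
1/(4a) = 4.0984
directrix: y = -4.0984 = -4.0984

y = -4.0984


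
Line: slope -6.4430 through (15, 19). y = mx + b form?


y - 19 = -6.4430(x - 15)
y = -6.4430x + 19 + 6.4430*15
y = -6.4430x + 115.6450

y = -6.4430x + 115.6450


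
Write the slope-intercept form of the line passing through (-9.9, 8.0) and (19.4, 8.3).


m = (0.3)/(29.3) = 0.0102
b = y1 - m*x1 = 8.0 - (0.3*(-9.9))/(29.3) = 8.0 + 0.1014 = 8.1014

y = 0.0102x + 8.1014


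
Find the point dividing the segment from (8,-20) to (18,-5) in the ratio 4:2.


Px = (4*18 + 2*8)/6 = 88/6 = 14.6667
Py = (4*(-5) + 2*(-20))/6 = -60/6 = -10.0000

P = (14.6667, -10.0000)


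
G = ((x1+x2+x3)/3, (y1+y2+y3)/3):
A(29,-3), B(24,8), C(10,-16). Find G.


Gx = (29+24+10)/3 = 63/3 = 21.0000
Gy = (-3+8- 16)/3 = -11/3 = -3.6667

G = (21.0000, -3.6667)


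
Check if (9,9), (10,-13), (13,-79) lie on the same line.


9*(-13+ 79) + 10*(-79-9) + 13*(9+ 13)
= 594 - 880 + 286 = 0

Yes, collinear (determinant = 0)


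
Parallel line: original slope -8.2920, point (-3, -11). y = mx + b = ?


Parallel lines have equal slopes.
m2 = -8.2920
b2 = -11 + 8.2920*(-3) = -35.8760

y = -8.2920x - 35.8760


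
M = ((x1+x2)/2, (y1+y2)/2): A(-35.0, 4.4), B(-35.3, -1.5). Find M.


Mx = (-35.0 - 35.3)/2 = -70.3/2 = -35.1500
My = (4.4 - 1.5)/2 = 2.9/2 = 1.4500

(-35.1500, 1.4500)


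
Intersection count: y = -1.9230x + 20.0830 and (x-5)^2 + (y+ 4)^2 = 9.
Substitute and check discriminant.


Substitute y = -1.9230x + 20.0830: (x-5)^2 + (-1.9230x+20.0830+ 4)^2 = 9
Expand to Ax^2 + Bx + C = 0, where b-k = 24.083
A = 1+m^2 = 4.697929
B = 2(m(b-k) - h) = 2(-1.9230*24.083 - 5) = -102.623218
C = h^2 + (b-k)^2 - r^2 = 25 + 579.990889 - 9 = 595.990889
disc = B^2-4AC = 10531.5249 - 11199.6915 = -668.1666
disc < 0

0 intersection points


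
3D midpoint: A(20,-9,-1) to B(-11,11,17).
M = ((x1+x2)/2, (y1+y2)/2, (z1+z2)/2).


Mx = (20- 11)/2 = 4.5000
My = (-9+11)/2 = 1.0000
Mz = (-1+17)/2 = 8.0000

M = (4.5000, 1.0000, 8.0000)


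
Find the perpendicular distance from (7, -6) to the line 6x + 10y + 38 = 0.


|6*7 + 10*(-6) + 38| = |20| = 20
sqrt(36 + 100) = sqrt(136) = 11.6619
d = 20/sqrt(136) = 1.7150

1.7150


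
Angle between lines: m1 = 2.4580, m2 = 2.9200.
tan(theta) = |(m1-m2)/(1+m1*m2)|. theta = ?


m1-m2 = -0.462
1+m1*m2 = 8.17736
tan(theta) = |-0.462/8.17736| = 0.056497
theta = arctan(|-0.462/8.17736|) = 3.2336 degrees (acute angle)

3.2336 degrees


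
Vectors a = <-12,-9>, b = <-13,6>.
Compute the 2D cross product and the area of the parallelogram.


cross = -12*6 + 9*(-13) = -72 - 117 = -189
Parallelogram area = |-189| = 189

cross = -189, parallelogram area = 189


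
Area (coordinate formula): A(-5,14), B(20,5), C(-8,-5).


-5*(5+ 5) = -50
20*(-5-14) = -380
-8*(14-5) = -72
sum = -502
Area = |-502|/2 = 251.0000

251.0000 sq units


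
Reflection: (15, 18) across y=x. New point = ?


Reflection rule for y=x: (y, x)
(15, 18) -> (18, 15)

(18, 15)


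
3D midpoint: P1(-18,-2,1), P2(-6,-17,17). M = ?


Mx = (-18- 6)/2 = -12.0000
My = (-2- 17)/2 = -9.5000
Mz = (1+17)/2 = 9.0000

M = (-12.0000, -9.5000, 9.0000)


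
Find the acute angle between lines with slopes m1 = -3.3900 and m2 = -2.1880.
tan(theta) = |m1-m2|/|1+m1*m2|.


m1-m2 = -1.202
1+m1*m2 = 8.41732
tan(theta) = |-1.202/8.41732| = 0.142801
theta = arctan(|-1.202/8.41732|) = 8.1269 degrees (acute angle)

8.1269 degrees


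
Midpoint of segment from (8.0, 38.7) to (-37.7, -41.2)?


Mx = (8.0 - 37.7)/2 = -29.7/2 = -14.8500
My = (38.7 - 41.2)/2 = -2.5/2 = -1.2500

(-14.8500, -1.2500)


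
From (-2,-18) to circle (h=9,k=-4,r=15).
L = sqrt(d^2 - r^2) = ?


d = sqrt((-2-9)^2 + (-18+ 4)^2) = sqrt(121+196) = 17.8045
L = sqrt(317.0000 - 225) = sqrt(92.0000) = 9.5917

9.5917


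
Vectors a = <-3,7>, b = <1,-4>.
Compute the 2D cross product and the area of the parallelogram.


cross = -3*(-4) - 7*1 = 12 - 7 = 5
Parallelogram area = |5| = 5

cross = 5, parallelogram area = 5


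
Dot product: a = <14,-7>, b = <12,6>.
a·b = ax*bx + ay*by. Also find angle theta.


a·b = 14*12 - 7*6 = 168 - 42 = 126
|a| = sqrt(196+49) = 15.6525
|b| = sqrt(144+36) = 13.4164
cos(theta) = 126/(sqrt(245)*sqrt(180)) = 126/sqrt(44100) = 0.600000
theta = arccos(126/sqrt(44100)) = 53.1301 degrees

a·b = 126, theta = 53.1301 deg


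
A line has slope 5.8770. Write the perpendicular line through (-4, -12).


Perpendicular slope = -1/m1 = -1/5.8770 = -0.1702
b2 = y0 - m2*x0 = -12 - 4/5.8770 = -12 - 0.6806 = -12.6806

y = -0.1702x - 12.6806


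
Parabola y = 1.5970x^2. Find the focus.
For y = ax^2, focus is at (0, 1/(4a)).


a = 1.5970
4a = 6.3880
focus = (0, 1/6.3880) = (0, 0.1565)

Focus = (0, 0.1565)


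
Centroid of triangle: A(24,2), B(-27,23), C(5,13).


Gx = (24- 27+5)/3 = 2/3 = 0.6667
Gy = (2+23+13)/3 = 38/3 = 12.6667

G = (0.6667, 12.6667)


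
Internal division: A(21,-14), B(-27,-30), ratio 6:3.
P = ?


Px = (6*(-27) + 3*21)/9 = -99/9 = -11.0000
Py = (6*(-30) + 3*(-14))/9 = -222/9 = -24.6667

P = (-11.0000, -24.6667)


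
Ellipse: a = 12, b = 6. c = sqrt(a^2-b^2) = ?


c^2 = 12^2 - 6^2 = 144 - 36 = 108
c = sqrt(108) = 10.3923

c = 10.3923


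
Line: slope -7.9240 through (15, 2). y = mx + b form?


y - 2 = -7.9240(x - 15)
y = -7.9240x + 2 + 7.9240*15
y = -7.9240x + 120.8600

y = -7.9240x + 120.8600


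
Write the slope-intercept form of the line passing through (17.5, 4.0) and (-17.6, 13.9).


m = (9.9)/(-35.1) = -0.2821
b = y1 - m*x1 = 4.0 - (9.9*17.5)/(-35.1) = 4.0 + 4.9359 = 8.9359

y = -0.2821x + 8.9359


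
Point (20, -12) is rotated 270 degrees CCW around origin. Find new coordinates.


cos(270) = 0, sin(270) = -1
x' = 20*0 + 12*(-1) = -12
y' = 20*(-1) - 12*0 = -20

(-12, -20)


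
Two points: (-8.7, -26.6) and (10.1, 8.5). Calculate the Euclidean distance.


dx = 10.1 + 8.7 = 18.8
dy = 8.5 + 26.6 = 35.1
d = sqrt(353.44 + 1232.01) = sqrt(1585.45) = 39.8177

39.8177


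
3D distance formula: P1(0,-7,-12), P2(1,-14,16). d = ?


dx=1, dy=-7, dz=28
d = sqrt(1+49+784) = sqrt(834) = 28.8791

28.8791


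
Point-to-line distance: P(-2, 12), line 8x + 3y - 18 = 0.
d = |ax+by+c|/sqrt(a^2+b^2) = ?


|8*(-2) + 3*12 - 18| = |2| = 2
sqrt(64 + 9) = sqrt(73) = 8.5440
d = 2/sqrt(73) = 0.2341

0.2341


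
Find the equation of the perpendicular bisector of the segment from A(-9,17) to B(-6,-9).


Midpoint = (-7.5, 4)
Slope of AB = dy/dx = -26/3 = -8.6667
Perp slope = -dx/dy = 3/26 = 0.1154
b = My - (perp slope)*Mx = 4 + (3*(-7.5))/(-26) = 4 + 0.8654 = 4.8654

y = 0.1154x + 4.8654


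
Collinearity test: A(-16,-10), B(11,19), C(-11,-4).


-16*(19+ 4) + 11*(-4+ 10) - 11*(-10-19)
= -368 + 66 + 319 = 17

No, not collinear (determinant = 17)


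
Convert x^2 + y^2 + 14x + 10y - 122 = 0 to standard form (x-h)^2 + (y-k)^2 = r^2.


h = -D/2 = -14/2 = -7
k = -E/2 = -10/2 = -5
r^2 = h^2 + k^2 - F = 49 + 25 + 122 = 196
r = 14

Center (-7, -5), radius = 14


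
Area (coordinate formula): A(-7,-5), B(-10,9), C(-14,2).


-7*(9-2) = -49
-10*(2+ 5) = -70
-14*(-5-9) = 196
sum = 77
Area = |77|/2 = 38.5000

38.5000 sq units


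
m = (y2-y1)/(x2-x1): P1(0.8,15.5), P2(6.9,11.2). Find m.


dy = 11.2 - 15.5 = -4.3
dx = 6.9 - 0.8 = 6.1
m = -4.3/6.1 = -0.7049

m = -0.7049


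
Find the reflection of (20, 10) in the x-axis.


Reflection rule for x-axis: (x, -y)
(20, 10) -> (20, -10)

(20, -10)


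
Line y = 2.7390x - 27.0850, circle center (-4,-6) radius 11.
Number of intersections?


Substitute y = 2.7390x - 27.0850: (x+ 4)^2 + (2.7390x- 27.0850+ 6)^2 = 121
Expand to Ax^2 + Bx + C = 0, where b-k = -21.085
A = 1+m^2 = 8.502121
B = 2(m(b-k) - h) = 2(2.7390*(-21.085) + 4) = -107.50363
C = h^2 + (b-k)^2 - r^2 = 16 + 444.577225 - 121 = 339.577225
disc = B^2-4AC = 11557.0305 - 11548.5066 = 8.5239
disc > 0

2 intersection points


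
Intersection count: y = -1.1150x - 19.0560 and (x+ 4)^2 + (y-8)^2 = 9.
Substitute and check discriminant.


Substitute y = -1.1150x - 19.0560: (x+ 4)^2 + (-1.1150x- 19.0560-8)^2 = 9
Expand to Ax^2 + Bx + C = 0, where b-k = -27.056
A = 1+m^2 = 2.243225
B = 2(m(b-k) - h) = 2(-1.1150*(-27.056) + 4) = 68.33488
C = h^2 + (b-k)^2 - r^2 = 16 + 732.027136 - 9 = 739.027136
disc = B^2-4AC = 4669.6558 - 6631.2166 = -1961.5608
disc < 0

0 intersection points


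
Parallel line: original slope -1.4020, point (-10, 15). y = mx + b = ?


Parallel lines have equal slopes.
m2 = -1.4020
b2 = 15 + 1.4020*(-10) = 0.9800

y = -1.4020x + 0.9800


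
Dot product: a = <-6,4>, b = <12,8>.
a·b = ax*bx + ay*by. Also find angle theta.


a·b = -6*12 + 4*8 = -72 + 32 = -40
|a| = sqrt(36+16) = 7.2111
|b| = sqrt(144+64) = 14.4222
cos(theta) = -40/(sqrt(52)*sqrt(208)) = -40/sqrt(10816) = -0.384615
theta = arccos(-40/sqrt(10816)) = 112.6199 degrees

a·b = -40, theta = 112.6199 deg


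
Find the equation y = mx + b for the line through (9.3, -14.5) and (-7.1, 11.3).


m = (25.8)/(-16.4) = -1.5732
b = y1 - m*x1 = -14.5 - (25.8*9.3)/(-16.4) = -14.5 + 14.6305 = 0.1305

y = -1.5732x + 0.1305


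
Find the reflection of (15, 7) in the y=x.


Reflection rule for y=x: (y, x)
(15, 7) -> (7, 15)

(7, 15)


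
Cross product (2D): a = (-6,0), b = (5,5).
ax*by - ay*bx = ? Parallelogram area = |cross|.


cross = -6*5 - 0*5 = -30 - 0 = -30
Parallelogram area = |-30| = 30

cross = -30, parallelogram area = 30


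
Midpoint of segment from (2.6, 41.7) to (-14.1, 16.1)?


Mx = (2.6 - 14.1)/2 = -11.5/2 = -5.7500
My = (41.7 + 16.1)/2 = 57.8/2 = 28.9000

(-5.7500, 28.9000)


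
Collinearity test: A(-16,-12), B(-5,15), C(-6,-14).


-16*(15+ 14) - 5*(-14+ 12) - 6*(-12-15)
= -464 + 10 + 162 = -292

No, not collinear (determinant = -292)


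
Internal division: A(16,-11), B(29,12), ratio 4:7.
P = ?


Px = (4*29 + 7*16)/11 = 228/11 = 20.7273
Py = (4*12 + 7*(-11))/11 = -29/11 = -2.6364

P = (20.7273, -2.6364)


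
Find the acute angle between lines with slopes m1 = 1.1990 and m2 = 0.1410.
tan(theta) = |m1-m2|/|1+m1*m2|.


m1-m2 = 1.058
1+m1*m2 = 1.169059
tan(theta) = |1.058/1.169059| = 0.905001
theta = arctan(|1.058/1.169059|) = 42.1451 degrees (acute angle)

42.1451 degrees


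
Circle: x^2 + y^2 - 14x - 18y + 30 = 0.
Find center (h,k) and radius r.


h = -D/2 = 14/2 = 7
k = -E/2 = 18/2 = 9
r^2 = h^2 + k^2 - F = 49 + 81 - 30 = 100
r = 10

Center (7, 9), radius = 10


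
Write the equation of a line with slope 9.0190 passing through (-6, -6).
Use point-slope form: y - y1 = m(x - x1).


y + 6 = 9.0190(x + 6)
y = 9.0190x - 6 - 9.0190*(-6)
y = 9.0190x + 48.1140

y = 9.0190x + 48.1140


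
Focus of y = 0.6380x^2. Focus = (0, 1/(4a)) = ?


a = 0.6380
4a = 2.5520
focus = (0, 1/2.5520) = (0, 0.3918)

Focus = (0, 0.3918)


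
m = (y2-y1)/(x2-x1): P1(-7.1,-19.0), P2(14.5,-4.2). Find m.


dy = -4.2 + 19.0 = 14.8
dx = 14.5 + 7.1 = 21.6
m = 14.8/21.6 = 0.6852

m = 0.6852


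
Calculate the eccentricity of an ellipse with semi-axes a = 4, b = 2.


c = sqrt(16-4) = sqrt(12) = 3.4641
e = c/a = sqrt(12)/4 = 0.8660

e = 0.8660


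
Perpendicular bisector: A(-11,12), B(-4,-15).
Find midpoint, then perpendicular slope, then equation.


Midpoint = (-7.5, -1.5)
Slope of AB = dy/dx = -27/7 = -3.8571
Perp slope = -dx/dy = 7/27 = 0.2593
b = My - (perp slope)*Mx = -1.5 + (7*(-7.5))/(-27) = -1.5 + 1.9444 = 0.4444

y = 0.2593x + 0.4444


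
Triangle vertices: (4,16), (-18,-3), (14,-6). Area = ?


4*(-3+ 6) = 12
-18*(-6-16) = 396
14*(16+ 3) = 266
sum = 674
Area = |674|/2 = 337.0000

337.0000 sq units


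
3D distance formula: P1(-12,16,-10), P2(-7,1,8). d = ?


dx=5, dy=-15, dz=18
d = sqrt(25+225+324) = sqrt(574) = 23.9583

23.9583


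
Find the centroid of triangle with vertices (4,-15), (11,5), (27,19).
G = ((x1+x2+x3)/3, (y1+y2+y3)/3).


Gx = (4+11+27)/3 = 42/3 = 14.0000
Gy = (-15+5+19)/3 = 9/3 = 3.0000

G = (14.0000, 3.0000)


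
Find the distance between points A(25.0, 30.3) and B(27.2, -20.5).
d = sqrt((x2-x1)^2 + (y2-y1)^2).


dx = 27.2 - 25.0 = 2.2
dy = -20.5 - 30.3 = -50.8
d = sqrt(4.84 + 2580.64) = sqrt(2585.48) = 50.8476

50.8476


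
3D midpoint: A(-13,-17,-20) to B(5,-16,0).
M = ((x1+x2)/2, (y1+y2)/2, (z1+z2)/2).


Mx = (-13+5)/2 = -4.0000
My = (-17- 16)/2 = -16.5000
Mz = (-20+0)/2 = -10.0000

M = (-4.0000, -16.5000, -10.0000)


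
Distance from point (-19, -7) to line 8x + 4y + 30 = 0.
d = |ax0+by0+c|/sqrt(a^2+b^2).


|8*(-19) + 4*(-7) + 30| = |-150| = 150
sqrt(64 + 16) = sqrt(80) = 8.9443
d = 150/sqrt(80) = 16.7705

16.7705


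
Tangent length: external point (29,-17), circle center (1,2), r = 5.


d = sqrt((29-1)^2 + (-17-2)^2) = sqrt(784+361) = 33.8378
L = sqrt(1145.0000 - 25) = sqrt(1120.0000) = 33.4664

33.4664


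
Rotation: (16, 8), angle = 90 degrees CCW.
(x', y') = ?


cos(90) = 0, sin(90) = 1
x' = 16*0 - 8*1 = -8
y' = 16*1 + 8*0 = 16

(-8, 16)


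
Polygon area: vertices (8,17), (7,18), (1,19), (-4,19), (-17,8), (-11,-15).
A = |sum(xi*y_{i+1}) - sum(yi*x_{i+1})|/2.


sum(xi*y_{i+1}) = 8*18 + 7*19 + 1*19 - 4*8 - 17*(-15) - 11*17 = 332
sum(yi*x_{i+1}) = 17*7 + 18*1 + 19*(-4) + 19*(-17) + 8*(-11) - 15*8 = -470
Area = |332 + 470|/2 = 802/2 = 401.0000

401.0000 sq units


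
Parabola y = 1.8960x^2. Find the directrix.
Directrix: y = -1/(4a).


a = 1.8960
1/(4a) = 0.1319
directrix: y = -0.1319 = -0.1319

y = -0.1319


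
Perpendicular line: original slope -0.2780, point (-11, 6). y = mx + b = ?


Perpendicular slope = -1/m1 = -1/(-0.2780) = 3.5971
b2 = y0 - m2*x0 = 6 - 11/(-0.2780) = 6 + 39.5683 = 45.5683

y = 3.5971x + 45.5683


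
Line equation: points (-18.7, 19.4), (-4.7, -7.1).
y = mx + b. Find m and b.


m = (-26.5)/(14.0) = -1.8929
b = y1 - m*x1 = 19.4 - (-26.5*(-18.7))/(14.0) = 19.4 - 35.3964 = -15.9964

y = -1.8929x - 15.9964


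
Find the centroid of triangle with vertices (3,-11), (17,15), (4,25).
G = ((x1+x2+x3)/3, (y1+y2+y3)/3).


Gx = (3+17+4)/3 = 24/3 = 8.0000
Gy = (-11+15+25)/3 = 29/3 = 9.6667

G = (8.0000, 9.6667)


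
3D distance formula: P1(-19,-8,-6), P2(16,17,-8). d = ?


dx=35, dy=25, dz=-2
d = sqrt(1225+625+4) = sqrt(1854) = 43.0581

43.0581


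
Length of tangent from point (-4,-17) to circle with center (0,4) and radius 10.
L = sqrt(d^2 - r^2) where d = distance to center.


d = sqrt((-4-0)^2 + (-17-4)^2) = sqrt(16+441) = 21.3776
L = sqrt(457.0000 - 100) = sqrt(357.0000) = 18.8944

18.8944


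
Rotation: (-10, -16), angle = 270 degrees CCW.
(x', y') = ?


cos(270) = 0, sin(270) = -1
x' = -10*0 + 16*(-1) = -16
y' = -10*(-1) - 16*0 = 10

(-16, 10)


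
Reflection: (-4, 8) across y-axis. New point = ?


Reflection rule for y-axis: (-x, y)
(-4, 8) -> (4, 8)

(4, 8)


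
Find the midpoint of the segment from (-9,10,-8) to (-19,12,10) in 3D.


Mx = (-9- 19)/2 = -14.0000
My = (10+12)/2 = 11.0000
Mz = (-8+10)/2 = 1.0000

M = (-14.0000, 11.0000, 1.0000)


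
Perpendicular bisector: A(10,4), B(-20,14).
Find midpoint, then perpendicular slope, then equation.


Midpoint = (-5, 9)
Slope of AB = dy/dx = 10/(-30) = -0.3333
Perp slope = -dx/dy = 30/10 = 3.0000
b = My - (perp slope)*Mx = 9 + (-30*(-5))/10 = 9 + 15.0000 = 24.0000

y = 3.0000x + 24.0000


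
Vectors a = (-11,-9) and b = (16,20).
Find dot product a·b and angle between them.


a·b = -11*16 - 9*20 = -176 - 180 = -356
|a| = sqrt(121+81) = 14.2127
|b| = sqrt(256+400) = 25.6125
cos(theta) = -356/(sqrt(202)*sqrt(656)) = -356/sqrt(132512) = -0.977963
theta = arccos(-356/sqrt(132512)) = 167.9492 degrees

a·b = -356, theta = 167.9492 deg


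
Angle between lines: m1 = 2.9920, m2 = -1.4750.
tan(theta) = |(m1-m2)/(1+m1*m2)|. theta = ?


m1-m2 = 4.467
1+m1*m2 = -3.4132
tan(theta) = |4.467/(-3.4132)| = 1.308743
theta = arctan(|4.467/(-3.4132)|) = 52.6168 degrees (acute angle)

52.6168 degrees


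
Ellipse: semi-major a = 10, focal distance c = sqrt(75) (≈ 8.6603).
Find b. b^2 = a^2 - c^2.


b^2 = 10^2 - (sqrt(75))^2 = 100 - 75 = 25
b = sqrt(25) = 5

b = 5


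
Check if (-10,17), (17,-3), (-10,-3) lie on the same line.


-10*(-3+ 3) + 17*(-3-17) - 10*(17+ 3)
= 0 - 340 - 200 = -540

No, not collinear (determinant = -540)


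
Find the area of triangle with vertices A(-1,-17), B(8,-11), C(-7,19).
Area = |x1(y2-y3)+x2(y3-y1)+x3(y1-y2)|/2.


-1*(-11-19) = 30
8*(19+ 17) = 288
-7*(-17+ 11) = 42
sum = 360
Area = |360|/2 = 180.0000

180.0000 sq units


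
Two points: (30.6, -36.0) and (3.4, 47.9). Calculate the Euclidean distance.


dx = 3.4 - 30.6 = -27.2
dy = 47.9 + 36.0 = 83.9
d = sqrt(739.84 + 7039.21) = sqrt(7779.05) = 88.1989

88.1989


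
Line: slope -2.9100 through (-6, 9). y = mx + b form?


y - 9 = -2.9100(x + 6)
y = -2.9100x + 9 + 2.9100*(-6)
y = -2.9100x - 8.4600

y = -2.9100x - 8.4600


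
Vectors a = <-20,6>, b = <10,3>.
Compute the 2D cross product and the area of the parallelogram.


cross = -20*3 - 6*10 = -60 - 60 = -120
Parallelogram area = |-120| = 120

cross = -120, parallelogram area = 120


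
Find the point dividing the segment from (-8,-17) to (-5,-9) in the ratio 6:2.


Px = (6*(-5) + 2*(-8))/8 = -46/8 = -5.7500
Py = (6*(-9) + 2*(-17))/8 = -88/8 = -11.0000

P = (-5.7500, -11.0000)


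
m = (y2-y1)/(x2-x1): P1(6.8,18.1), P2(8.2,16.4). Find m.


dy = 16.4 - 18.1 = -1.7
dx = 8.2 - 6.8 = 1.4
m = -1.7/1.4 = -1.2143

m = -1.2143


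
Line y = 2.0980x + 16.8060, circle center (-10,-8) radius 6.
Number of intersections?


Substitute y = 2.0980x + 16.8060: (x+ 10)^2 + (2.0980x+16.8060+ 8)^2 = 36
Expand to Ax^2 + Bx + C = 0, where b-k = 24.806
A = 1+m^2 = 5.401604
B = 2(m(b-k) - h) = 2(2.0980*24.806 + 10) = 124.085976
C = h^2 + (b-k)^2 - r^2 = 100 + 615.337636 - 36 = 679.337636
disc = B^2-4AC = 15397.3294 - 14678.0516 = 719.2778
disc > 0

2 intersection points


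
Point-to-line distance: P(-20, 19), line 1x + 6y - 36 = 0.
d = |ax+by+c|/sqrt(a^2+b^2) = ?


|1*(-20) + 6*19 - 36| = |58| = 58
sqrt(1 + 36) = sqrt(37) = 6.0828
d = 58/sqrt(37) = 9.5351

9.5351


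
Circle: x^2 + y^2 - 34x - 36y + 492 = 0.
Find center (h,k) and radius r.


h = -D/2 = 34/2 = 17
k = -E/2 = 36/2 = 18
r^2 = h^2 + k^2 - F = 289 + 324 - 492 = 121
r = 11

Center (17, 18), radius = 11


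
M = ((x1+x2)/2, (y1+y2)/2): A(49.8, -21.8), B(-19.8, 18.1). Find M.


Mx = (49.8 - 19.8)/2 = 30/2 = 15.0000
My = (-21.8 + 18.1)/2 = -3.7/2 = -1.8500

(15.0000, -1.8500)


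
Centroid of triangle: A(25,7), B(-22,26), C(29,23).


Gx = (25- 22+29)/3 = 32/3 = 10.6667
Gy = (7+26+23)/3 = 56/3 = 18.6667

G = (10.6667, 18.6667)


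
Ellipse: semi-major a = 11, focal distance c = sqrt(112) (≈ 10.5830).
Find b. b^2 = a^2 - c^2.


b^2 = 11^2 - (sqrt(112))^2 = 121 - 112 = 9
b = sqrt(9) = 3

b = 3


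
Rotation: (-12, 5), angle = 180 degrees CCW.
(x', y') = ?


cos(180) = -1, sin(180) = 0
x' = -12*(-1) - 5*0 = 12
y' = -12*0 + 5*(-1) = -5

(12, -5)


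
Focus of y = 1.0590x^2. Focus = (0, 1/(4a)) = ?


a = 1.0590
4a = 4.2360
focus = (0, 1/4.2360) = (0, 0.2361)

Focus = (0, 0.2361)


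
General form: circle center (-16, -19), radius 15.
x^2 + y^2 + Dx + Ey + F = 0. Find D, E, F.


(x+ 16)^2 + (y+ 19)^2 = 15^2
D = -2h = 32, E = -2k = 38
F = h^2+k^2-r^2 = 256+361-225 = 392

D = 32, E = 38, F = 392


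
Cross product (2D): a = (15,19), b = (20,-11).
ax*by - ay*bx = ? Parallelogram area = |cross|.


cross = 15*(-11) - 19*20 = -165 - 380 = -545
Parallelogram area = |-545| = 545

cross = -545, parallelogram area = 545


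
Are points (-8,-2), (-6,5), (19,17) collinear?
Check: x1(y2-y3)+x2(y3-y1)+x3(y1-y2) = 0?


-8*(5-17) - 6*(17+ 2) + 19*(-2-5)
= 96 - 114 - 133 = -151

No, not collinear (determinant = -151)


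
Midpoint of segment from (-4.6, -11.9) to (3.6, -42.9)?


Mx = (-4.6 + 3.6)/2 = -1/2 = -0.5000
My = (-11.9 - 42.9)/2 = -54.8/2 = -27.4000

(-0.5000, -27.4000)


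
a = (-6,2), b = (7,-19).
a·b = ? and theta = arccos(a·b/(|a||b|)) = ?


a·b = -6*7 + 2*(-19) = -42 - 38 = -80
|a| = sqrt(36+4) = 6.3246
|b| = sqrt(49+361) = 20.2485
cos(theta) = -80/(sqrt(40)*sqrt(410)) = -80/sqrt(16400) = -0.624695
theta = arccos(-80/sqrt(16400)) = 128.6598 degrees

a·b = -80, theta = 128.6598 deg


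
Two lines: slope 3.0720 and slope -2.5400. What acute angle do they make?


m1-m2 = 5.612
1+m1*m2 = -6.80288
tan(theta) = |5.612/(-6.80288)| = 0.824945
theta = arctan(|5.612/(-6.80288)|) = 39.5207 degrees (acute angle)

39.5207 degrees


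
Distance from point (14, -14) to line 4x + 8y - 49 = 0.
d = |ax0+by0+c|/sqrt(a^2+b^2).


|4*14 + 8*(-14) - 49| = |-105| = 105
sqrt(16 + 64) = sqrt(80) = 8.9443
d = 105/sqrt(80) = 11.7394

11.7394


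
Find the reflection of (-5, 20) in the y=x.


Reflection rule for y=x: (y, x)
(-5, 20) -> (20, -5)

(20, -5)


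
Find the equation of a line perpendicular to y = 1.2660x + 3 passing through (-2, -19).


Perpendicular slope = -1/m1 = -1/1.2660 = -0.7899
b2 = y0 - m2*x0 = -19 - 2/1.2660 = -19 - 1.5798 = -20.5798

y = -0.7899x - 20.5798


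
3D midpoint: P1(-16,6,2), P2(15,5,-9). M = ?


Mx = (-16+15)/2 = -0.5000
My = (6+5)/2 = 5.5000
Mz = (2- 9)/2 = -3.5000

M = (-0.5000, 5.5000, -3.5000)


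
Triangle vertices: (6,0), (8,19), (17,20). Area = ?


6*(19-20) = -6
8*(20-0) = 160
17*(0-19) = -323
sum = -169
Area = |-169|/2 = 84.5000

84.5000 sq units


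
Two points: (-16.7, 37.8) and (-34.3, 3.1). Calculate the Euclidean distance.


dx = -34.3 + 16.7 = -17.6
dy = 3.1 - 37.8 = -34.7
d = sqrt(309.76 + 1204.09) = sqrt(1513.85) = 38.9082

38.9082


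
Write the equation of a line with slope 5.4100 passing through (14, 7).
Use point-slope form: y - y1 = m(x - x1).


y - 7 = 5.4100(x - 14)
y = 5.4100x + 7 - 5.4100*14
y = 5.4100x - 68.7400

y = 5.4100x - 68.7400


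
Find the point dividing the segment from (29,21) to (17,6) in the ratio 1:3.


Px = (1*17 + 3*29)/4 = 104/4 = 26.0000
Py = (1*6 + 3*21)/4 = 69/4 = 17.2500

P = (26.0000, 17.2500)


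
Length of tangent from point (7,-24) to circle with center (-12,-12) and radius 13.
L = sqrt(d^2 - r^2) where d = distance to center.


d = sqrt((7+ 12)^2 + (-24+ 12)^2) = sqrt(361+144) = 22.4722
L = sqrt(505.0000 - 169) = sqrt(336.0000) = 18.3303

18.3303


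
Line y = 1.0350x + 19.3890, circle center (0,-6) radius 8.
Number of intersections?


Substitute y = 1.0350x + 19.3890: (x-0)^2 + (1.0350x+19.3890+ 6)^2 = 64
Expand to Ax^2 + Bx + C = 0, where b-k = 25.389
A = 1+m^2 = 2.071225
B = 2(m(b-k) - h) = 2(1.0350*25.389 - 0) = 52.55523
C = h^2 + (b-k)^2 - r^2 = 0 + 644.601321 - 64 = 580.601321
disc = B^2-4AC = 2762.0522 - 4810.2239 = -2048.1717
disc < 0

0 intersection points


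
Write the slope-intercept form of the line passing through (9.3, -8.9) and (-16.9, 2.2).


m = (11.1)/(-26.2) = -0.4237
b = y1 - m*x1 = -8.9 - (11.1*9.3)/(-26.2) = -8.9 + 3.9401 = -4.9599

y = -0.4237x - 4.9599


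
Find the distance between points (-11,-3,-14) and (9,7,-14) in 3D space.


dx=20, dy=10, dz=0
d = sqrt(400+100+0) = sqrt(500) = 22.3607

22.3607


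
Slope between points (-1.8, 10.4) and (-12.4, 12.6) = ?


dy = 12.6 - 10.4 = 2.2
dx = -12.4 + 1.8 = -10.6
m = 2.2/(-10.6) = -0.2075

m = -0.2075


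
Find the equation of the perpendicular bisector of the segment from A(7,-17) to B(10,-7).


Midpoint = (8.5, -12)
Slope of AB = dy/dx = 10/3 = 3.3333
Perp slope = -dx/dy = -3/10 = -0.3000
b = My - (perp slope)*Mx = -12 + (3*8.5)/10 = -12 + 2.5500 = -9.4500

y = -0.3000x - 9.4500


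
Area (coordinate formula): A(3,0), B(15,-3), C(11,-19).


3*(-3+ 19) = 48
15*(-19-0) = -285
11*(0+ 3) = 33
sum = -204
Area = |-204|/2 = 102.0000

102.0000 sq units


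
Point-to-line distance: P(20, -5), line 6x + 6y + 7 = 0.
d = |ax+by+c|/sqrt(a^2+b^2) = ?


|6*20 + 6*(-5) + 7| = |97| = 97
sqrt(36 + 36) = sqrt(72) = 8.4853
d = 97/sqrt(72) = 11.4316

11.4316


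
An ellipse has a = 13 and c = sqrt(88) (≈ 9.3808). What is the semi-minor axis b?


b^2 = 13^2 - (sqrt(88))^2 = 169 - 88 = 81
b = sqrt(81) = 9

b = 9


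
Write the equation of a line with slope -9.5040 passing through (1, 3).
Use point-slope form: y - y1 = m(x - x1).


y - 3 = -9.5040(x - 1)
y = -9.5040x + 3 + 9.5040*1
y = -9.5040x + 12.5040

y = -9.5040x + 12.5040


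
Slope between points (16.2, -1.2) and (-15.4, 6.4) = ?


dy = 6.4 + 1.2 = 7.6
dx = -15.4 - 16.2 = -31.6
m = 7.6/(-31.6) = -0.2405

m = -0.2405


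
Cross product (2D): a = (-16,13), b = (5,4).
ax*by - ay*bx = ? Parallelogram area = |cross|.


cross = -16*4 - 13*5 = -64 - 65 = -129
Parallelogram area = |-129| = 129

cross = -129, parallelogram area = 129


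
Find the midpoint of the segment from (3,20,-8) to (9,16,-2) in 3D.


Mx = (3+9)/2 = 6.0000
My = (20+16)/2 = 18.0000
Mz = (-8- 2)/2 = -5.0000

M = (6.0000, 18.0000, -5.0000)


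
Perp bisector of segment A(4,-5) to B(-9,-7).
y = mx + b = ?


Midpoint = (-2.5, -6)
Slope of AB = dy/dx = -2/(-13) = 0.1538
Perp slope = -dx/dy = -13/2 = -6.5000
b = My - (perp slope)*Mx = -6 + (-13*(-2.5))/(-2) = -6 - 16.2500 = -22.2500

y = -6.5000x - 22.2500


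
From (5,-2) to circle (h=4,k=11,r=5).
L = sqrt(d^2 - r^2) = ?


d = sqrt((5-4)^2 + (-2-11)^2) = sqrt(1+169) = 13.0384
L = sqrt(170.0000 - 25) = sqrt(145.0000) = 12.0416

12.0416


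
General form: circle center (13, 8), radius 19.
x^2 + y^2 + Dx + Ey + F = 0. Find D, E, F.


(x-13)^2 + (y-8)^2 = 19^2
D = -2h = -26, E = -2k = -16
F = h^2+k^2-r^2 = 169+64-361 = -128

D = -26, E = -16, F = -128


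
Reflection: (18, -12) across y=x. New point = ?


Reflection rule for y=x: (y, x)
(18, -12) -> (-12, 18)

(-12, 18)


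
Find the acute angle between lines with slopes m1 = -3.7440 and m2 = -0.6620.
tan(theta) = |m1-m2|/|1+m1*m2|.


m1-m2 = -3.082
1+m1*m2 = 3.478528
tan(theta) = |-3.082/3.478528| = 0.886007
theta = arctan(|-3.082/3.478528|) = 41.5412 degrees (acute angle)

41.5412 degrees


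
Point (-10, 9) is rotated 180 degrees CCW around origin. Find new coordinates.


cos(180) = -1, sin(180) = 0
x' = -10*(-1) - 9*0 = 10
y' = -10*0 + 9*(-1) = -9

(10, -9)


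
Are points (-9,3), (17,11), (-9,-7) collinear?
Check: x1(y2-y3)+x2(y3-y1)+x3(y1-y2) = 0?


-9*(11+ 7) + 17*(-7-3) - 9*(3-11)
= -162 - 170 + 72 = -260

No, not collinear (determinant = -260)


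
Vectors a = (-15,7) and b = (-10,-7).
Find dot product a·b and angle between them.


a·b = -15*(-10) + 7*(-7) = 150 - 49 = 101
|a| = sqrt(225+49) = 16.5529
|b| = sqrt(100+49) = 12.2066
cos(theta) = 101/(sqrt(274)*sqrt(149)) = 101/sqrt(40826) = 0.499865
theta = arccos(101/sqrt(40826)) = 60.0089 degrees

a·b = 101, theta = 60.0089 deg


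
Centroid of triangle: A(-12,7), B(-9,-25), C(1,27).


Gx = (-12- 9+1)/3 = -20/3 = -6.6667
Gy = (7- 25+27)/3 = 9/3 = 3.0000

G = (-6.6667, 3.0000)


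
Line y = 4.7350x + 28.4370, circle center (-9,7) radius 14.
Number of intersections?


Substitute y = 4.7350x + 28.4370: (x+ 9)^2 + (4.7350x+28.4370-7)^2 = 196
Expand to Ax^2 + Bx + C = 0, where b-k = 21.437
A = 1+m^2 = 23.420225
B = 2(m(b-k) - h) = 2(4.7350*21.437 + 9) = 221.00839
C = h^2 + (b-k)^2 - r^2 = 81 + 459.544969 - 196 = 344.544969
disc = B^2-4AC = 48844.7085 - 32277.2828 = 16567.4257
disc > 0

2 intersection points


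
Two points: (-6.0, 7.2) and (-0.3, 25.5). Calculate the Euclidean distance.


dx = -0.3 + 6.0 = 5.7
dy = 25.5 - 7.2 = 18.3
d = sqrt(32.49 + 334.89) = sqrt(367.38) = 19.1672

19.1672


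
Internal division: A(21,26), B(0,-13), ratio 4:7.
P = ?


Px = (4*0 + 7*21)/11 = 147/11 = 13.3636
Py = (4*(-13) + 7*26)/11 = 130/11 = 11.8182

P = (13.3636, 11.8182)


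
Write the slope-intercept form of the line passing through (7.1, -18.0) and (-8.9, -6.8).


m = (11.2)/(-16.0) = -0.7000
b = y1 - m*x1 = -18.0 - (11.2*7.1)/(-16.0) = -18.0 + 4.9700 = -13.0300

y = -0.7000x - 13.0300


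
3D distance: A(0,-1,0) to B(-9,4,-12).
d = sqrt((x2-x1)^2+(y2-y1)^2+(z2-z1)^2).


dx=-9, dy=5, dz=-12
d = sqrt(81+25+144) = sqrt(250) = 15.8114

15.8114


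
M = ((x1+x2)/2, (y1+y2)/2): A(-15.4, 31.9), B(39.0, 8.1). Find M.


Mx = (-15.4 + 39.0)/2 = 23.6/2 = 11.8000
My = (31.9 + 8.1)/2 = 40.0/2 = 20.0000

(11.8000, 20.0000)


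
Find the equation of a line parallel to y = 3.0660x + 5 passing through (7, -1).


Parallel lines have equal slopes.
m2 = 3.0660
b2 = -1 - 3.0660*7 = -22.4620

y = 3.0660x - 22.4620


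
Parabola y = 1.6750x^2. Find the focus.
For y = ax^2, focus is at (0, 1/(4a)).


a = 1.6750
4a = 6.7000
focus = (0, 1/6.7000) = (0, 0.1493)

Focus = (0, 0.1493)


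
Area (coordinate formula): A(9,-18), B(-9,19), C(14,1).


9*(19-1) = 162
-9*(1+ 18) = -171
14*(-18-19) = -518
sum = -527
Area = |-527|/2 = 263.5000

263.5000 sq units


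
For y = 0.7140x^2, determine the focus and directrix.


a = 0.7140
1/(4a) = 0.3501
Focus = (0, 0.3501)
Directrix: y = -0.3501

Focus = (0, 0.3501), Directrix: y = -0.3501


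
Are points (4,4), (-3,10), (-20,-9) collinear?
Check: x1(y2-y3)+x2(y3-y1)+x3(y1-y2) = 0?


4*(10+ 9) - 3*(-9-4) - 20*(4-10)
= 76 + 39 + 120 = 235

No, not collinear (determinant = 235)


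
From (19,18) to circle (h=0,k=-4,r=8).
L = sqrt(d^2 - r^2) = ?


d = sqrt((19-0)^2 + (18+ 4)^2) = sqrt(361+484) = 29.0689
L = sqrt(845.0000 - 64) = sqrt(781.0000) = 27.9464

27.9464


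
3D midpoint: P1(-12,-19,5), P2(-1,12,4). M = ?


Mx = (-12- 1)/2 = -6.5000
My = (-19+12)/2 = -3.5000
Mz = (5+4)/2 = 4.5000

M = (-6.5000, -3.5000, 4.5000)


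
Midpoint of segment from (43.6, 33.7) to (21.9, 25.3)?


Mx = (43.6 + 21.9)/2 = 65.5/2 = 32.7500
My = (33.7 + 25.3)/2 = 59.0/2 = 29.5000

(32.7500, 29.5000)


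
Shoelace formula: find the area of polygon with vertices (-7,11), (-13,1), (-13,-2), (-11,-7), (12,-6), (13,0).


sum(xi*y_{i+1}) = -7*1 - 13*(-2) - 13*(-7) - 11*(-6) + 12*0 + 13*11 = 319
sum(yi*x_{i+1}) = 11*(-13) + 1*(-13) - 2*(-11) - 7*12 - 6*13 + 0*(-7) = -296
Area = |319 + 296|/2 = 615/2 = 307.5000

307.5000 sq units


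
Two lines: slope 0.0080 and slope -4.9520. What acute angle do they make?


m1-m2 = 4.96
1+m1*m2 = 0.960384
tan(theta) = |4.96/0.960384| = 5.164601
theta = arctan(|4.96/0.960384|) = 79.0417 degrees (acute angle)

79.0417 degrees


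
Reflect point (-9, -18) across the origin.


Reflection rule for origin: (-x, -y)
(-9, -18) -> (9, 18)

(9, 18)


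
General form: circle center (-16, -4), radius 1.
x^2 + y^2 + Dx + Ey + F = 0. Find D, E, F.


(x+ 16)^2 + (y+ 4)^2 = 1^2
D = -2h = 32, E = -2k = 8
F = h^2+k^2-r^2 = 256+16-1 = 271

D = 32, E = 8, F = 271


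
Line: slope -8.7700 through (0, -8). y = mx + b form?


y + 8 = -8.7700(x - 0)
y = -8.7700x - 8 + 8.7700*0
y = -8.7700x - 8.0000

y = -8.7700x - 8.0000


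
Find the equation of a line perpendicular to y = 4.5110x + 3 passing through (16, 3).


Perpendicular slope = -1/m1 = -1/4.5110 = -0.2217
b2 = y0 - m2*x0 = 3 + 16/4.5110 = 3 + 3.5469 = 6.5469

y = -0.2217x + 6.5469


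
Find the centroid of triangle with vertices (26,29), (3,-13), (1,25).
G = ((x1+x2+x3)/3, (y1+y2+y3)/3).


Gx = (26+3+1)/3 = 30/3 = 10.0000
Gy = (29- 13+25)/3 = 41/3 = 13.6667

G = (10.0000, 13.6667)


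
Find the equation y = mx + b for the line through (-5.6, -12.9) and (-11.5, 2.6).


m = (15.5)/(-5.9) = -2.6271
b = y1 - m*x1 = -12.9 - (15.5*(-5.6))/(-5.9) = -12.9 - 14.7119 = -27.6119

y = -2.6271x - 27.6119


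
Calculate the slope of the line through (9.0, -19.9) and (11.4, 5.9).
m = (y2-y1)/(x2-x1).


dy = 5.9 + 19.9 = 25.8
dx = 11.4 - 9.0 = 2.4
m = 25.8/2.4 = 10.7500

m = 10.7500


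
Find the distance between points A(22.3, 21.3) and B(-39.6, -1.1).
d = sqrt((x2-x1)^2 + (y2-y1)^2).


dx = -39.6 - 22.3 = -61.9
dy = -1.1 - 21.3 = -22.4
d = sqrt(3831.61 + 501.76) = sqrt(4333.37) = 65.8283

65.8283
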